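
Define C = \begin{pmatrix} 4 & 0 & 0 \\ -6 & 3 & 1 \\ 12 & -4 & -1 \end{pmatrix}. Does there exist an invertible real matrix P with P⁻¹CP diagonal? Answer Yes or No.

No

Characteristic polynomial: p(t) = t^3 - 6t^2 + 9t - 4 = (t - 4)(t - 1)^2.
t = 1 has algebraic multiplicity 2; rank(C − 1I) = 2, so geometric multiplicity = 1.
Geometric multiplicity < algebraic multiplicity, so C is not diagonalizable.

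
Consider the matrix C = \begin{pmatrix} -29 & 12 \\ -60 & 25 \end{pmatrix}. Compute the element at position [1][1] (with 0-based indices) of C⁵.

Characteristic polynomial: r^2 + 4r - 5 = (r - 1)(r + 5), so the eigenvalues are -5, 1.
r=1: eigenvector (2, 5).
r=-5: eigenvector (1, 2).
P = [[2, 1], [5, 2]], D = diag(1, -5), P⁻¹ = [[-2, 1], [5, -2]].
C⁵ = P·diag(1, -3125)·P⁻¹ = [[-15629, 6252], [-31260, 12505]].
The requested entry is 12505.

12505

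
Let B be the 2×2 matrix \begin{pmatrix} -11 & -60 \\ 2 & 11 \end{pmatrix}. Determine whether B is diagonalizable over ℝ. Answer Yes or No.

Yes

Characteristic polynomial: p(μ) = μ^2 - 1 = (μ - 1)(μ + 1).
All 2 eigenvalues are distinct, so B is diagonalizable.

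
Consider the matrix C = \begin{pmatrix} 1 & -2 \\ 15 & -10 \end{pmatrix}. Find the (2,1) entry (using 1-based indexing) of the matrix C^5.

Characteristic polynomial: s^2 + 9s + 20 = (s + 4)(s + 5), so the eigenvalues are -5, -4.
s=-5: eigenvector (1, 3).
s=-4: eigenvector (-2, -5).
P = [[1, -2], [3, -5]], D = diag(-5, -4), P⁻¹ = [[-5, 2], [-3, 1]].
C⁵ = P·diag(-3125, -1024)·P⁻¹ = [[9481, -4202], [31515, -13630]].
The requested entry is 31515.

31515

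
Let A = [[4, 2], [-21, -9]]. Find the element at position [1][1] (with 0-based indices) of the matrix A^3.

-141

Characteristic polynomial: s^2 + 5s + 6 = (s + 2)(s + 3), so the eigenvalues are -3, -2.
s=-2: eigenvector (1, -3).
s=-3: eigenvector (-2, 7).
P = [[1, -2], [-3, 7]], D = diag(-2, -3), P⁻¹ = [[7, 2], [3, 1]].
A³ = P·diag(-8, -27)·P⁻¹ = [[106, 38], [-399, -141]].
The requested entry is -141.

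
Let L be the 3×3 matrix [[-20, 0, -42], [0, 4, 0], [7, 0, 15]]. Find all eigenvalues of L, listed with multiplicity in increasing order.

Characteristic polynomial: p(λ) = λ^3 + λ^2 - 26λ + 24 = (λ - 4)(λ - 1)(λ + 6).
Roots (with multiplicity): -6, 1, 4.

-6, 1, 4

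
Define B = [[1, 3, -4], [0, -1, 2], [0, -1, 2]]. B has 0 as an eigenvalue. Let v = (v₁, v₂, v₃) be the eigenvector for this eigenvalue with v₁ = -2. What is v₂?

B = [[1, 3, -4], [0, -1, 2], [0, -1, 2]].
Solving (B)v = 0 gives the eigenspace spanned by (-2, 2, 1).
With v₁ = -2, v = (-2, 2, 1), so v₂ = 2.

2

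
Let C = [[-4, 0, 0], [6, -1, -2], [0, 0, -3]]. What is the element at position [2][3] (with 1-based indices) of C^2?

Characteristic polynomial: λ^3 + 8λ^2 + 19λ + 12 = (λ + 1)(λ + 3)(λ + 4), so the eigenvalues are -4, -3, -1.
λ=-4: eigenvector (1, -2, 0).
λ=-1: eigenvector (0, 1, 0).
λ=-3: eigenvector (0, 1, 1).
P = [[1, 0, 0], [-2, 1, 1], [0, 0, 1]], D = diag(-4, -1, -3), P⁻¹ = [[1, 0, 0], [2, 1, -1], [0, 0, 1]].
C² = P·diag(16, 1, 9)·P⁻¹ = [[16, 0, 0], [-30, 1, 8], [0, 0, 9]].
The requested entry is 8.

8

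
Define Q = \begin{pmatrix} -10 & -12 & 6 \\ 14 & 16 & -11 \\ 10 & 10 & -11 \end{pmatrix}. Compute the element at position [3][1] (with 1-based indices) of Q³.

430

Characteristic polynomial: s^3 + 5s^2 - 8s - 12 = (s - 2)(s + 1)(s + 6), so the eigenvalues are -6, -1, 2.
s=2: eigenvector (1, -1, 0).
s=-6: eigenvector (0, 1, 2).
s=-1: eigenvector (2, -1, 1).
P = [[1, 0, 2], [-1, 1, -1], [0, 2, 1]], D = diag(2, -6, -1), P⁻¹ = [[-3, -4, 2], [-1, -1, 1], [2, 2, -1]].
Q³ = P·diag(8, -216, -1)·P⁻¹ = [[-28, -36, 18], [242, 250, -233], [430, 430, -431]].
The requested entry is 430.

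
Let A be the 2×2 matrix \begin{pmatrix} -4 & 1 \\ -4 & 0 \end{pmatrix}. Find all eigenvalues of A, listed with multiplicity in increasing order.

Characteristic polynomial: p(s) = s^2 + 4s + 4 = (s + 2)^2.
Roots (with multiplicity): -2, -2.

-2, -2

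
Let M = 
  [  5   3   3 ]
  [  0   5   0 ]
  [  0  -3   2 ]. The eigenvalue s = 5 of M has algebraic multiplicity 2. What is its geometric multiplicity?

M − 5I = [[0, 3, 3], [0, 0, 0], [0, -3, -3]].
This matrix has rank 1, so its null space has dimension 3 − 1 = 2.

2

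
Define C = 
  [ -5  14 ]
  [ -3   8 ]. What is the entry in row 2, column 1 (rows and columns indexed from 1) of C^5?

-93

Characteristic polynomial: t^2 - 3t + 2 = (t - 2)(t - 1), so the eigenvalues are 1, 2.
t=1: eigenvector (7, 3).
t=2: eigenvector (2, 1).
P = [[7, 2], [3, 1]], D = diag(1, 2), P⁻¹ = [[1, -2], [-3, 7]].
C⁵ = P·diag(1, 32)·P⁻¹ = [[-185, 434], [-93, 218]].
The requested entry is -93.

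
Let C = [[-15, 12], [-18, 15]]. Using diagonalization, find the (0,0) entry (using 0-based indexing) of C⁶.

Characteristic polynomial: s^2 - 9 = (s - 3)(s + 3), so the eigenvalues are -3, 3.
s=-3: eigenvector (1, 1).
s=3: eigenvector (2, 3).
P = [[1, 2], [1, 3]], D = diag(-3, 3), P⁻¹ = [[3, -2], [-1, 1]].
C⁶ = P·diag(729, 729)·P⁻¹ = [[729, 0], [0, 729]].
The requested entry is 729.

729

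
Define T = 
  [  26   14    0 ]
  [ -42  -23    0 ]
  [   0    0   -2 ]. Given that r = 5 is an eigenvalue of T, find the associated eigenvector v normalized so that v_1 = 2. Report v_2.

T − 5I = [[21, 14, 0], [-42, -28, 0], [0, 0, -7]].
Solving (T − 5I)v = 0 gives the eigenspace spanned by (2, -3, 0).
With v_1 = 2, v = (2, -3, 0), so v_2 = -3.

-3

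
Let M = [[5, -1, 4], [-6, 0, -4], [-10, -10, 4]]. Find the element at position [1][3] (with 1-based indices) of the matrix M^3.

304

Characteristic polynomial: t^3 - 9t^2 + 14t + 24 = (t - 6)(t - 4)(t + 1), so the eigenvalues are -1, 4, 6.
t=6: eigenvector (1, -1, 0).
t=4: eigenvector (-2, 2, 1).
t=-1: eigenvector (-1, 2, 2).
P = [[1, -2, -1], [-1, 2, 2], [0, 1, 2]], D = diag(6, 4, -1), P⁻¹ = [[-2, -3, 2], [-2, -2, 1], [1, 1, 0]].
M³ = P·diag(216, 64, -1)·P⁻¹ = [[-175, -391, 304], [174, 390, -304], [-130, -130, 64]].
The requested entry is 304.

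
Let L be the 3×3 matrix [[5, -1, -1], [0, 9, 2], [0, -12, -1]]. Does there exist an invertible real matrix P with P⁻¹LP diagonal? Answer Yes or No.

Characteristic polynomial: p(s) = s^3 - 13s^2 + 55s - 75 = (s - 5)^2(s - 3).
s = 5 has algebraic multiplicity 2; rank(L − 5I) = 2, so geometric multiplicity = 1.
Geometric multiplicity < algebraic multiplicity, so L is not diagonalizable.

No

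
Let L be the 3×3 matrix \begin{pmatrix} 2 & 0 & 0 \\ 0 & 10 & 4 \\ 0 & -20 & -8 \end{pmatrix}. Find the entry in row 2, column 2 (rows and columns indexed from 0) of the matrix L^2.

-16

Characteristic polynomial: λ^3 - 4λ^2 + 4λ = λ(λ - 2)^2, so the eigenvalues are 0, 2, 2.
λ=2: eigenvector (0, -1, 2).
λ=0: eigenvector (0, -2, 5).
λ=2: eigenvector (1, 0, 0).
P = [[0, 0, 1], [-1, -2, 0], [2, 5, 0]], D = diag(2, 0, 2), P⁻¹ = [[0, -5, -2], [0, 2, 1], [1, 0, 0]].
L² = P·diag(4, 0, 4)·P⁻¹ = [[4, 0, 0], [0, 20, 8], [0, -40, -16]].
The requested entry is -16.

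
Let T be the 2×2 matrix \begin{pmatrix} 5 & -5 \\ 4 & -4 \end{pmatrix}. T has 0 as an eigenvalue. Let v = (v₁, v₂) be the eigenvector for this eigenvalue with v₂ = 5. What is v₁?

5

T = [[5, -5], [4, -4]].
Solving (T)v = 0 gives the eigenspace spanned by (5, 5).
With v₂ = 5, v = (5, 5), so v₁ = 5.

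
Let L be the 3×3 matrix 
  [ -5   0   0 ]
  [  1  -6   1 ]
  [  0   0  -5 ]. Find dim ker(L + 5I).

L + 5I = [[0, 0, 0], [1, -1, 1], [0, 0, 0]].
This matrix has rank 1, so its null space has dimension 3 − 1 = 2.

2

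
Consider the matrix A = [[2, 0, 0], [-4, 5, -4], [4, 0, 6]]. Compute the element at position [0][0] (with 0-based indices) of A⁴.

16

Characteristic polynomial: r^3 - 13r^2 + 52r - 60 = (r - 6)(r - 5)(r - 2), so the eigenvalues are 2, 5, 6.
r=2: eigenvector (1, 0, -1).
r=5: eigenvector (0, 1, 0).
r=6: eigenvector (0, -4, 1).
P = [[1, 0, 0], [0, 1, -4], [-1, 0, 1]], D = diag(2, 5, 6), P⁻¹ = [[1, 0, 0], [4, 1, 4], [1, 0, 1]].
A⁴ = P·diag(16, 625, 1296)·P⁻¹ = [[16, 0, 0], [-2684, 625, -2684], [1280, 0, 1296]].
The requested entry is 16.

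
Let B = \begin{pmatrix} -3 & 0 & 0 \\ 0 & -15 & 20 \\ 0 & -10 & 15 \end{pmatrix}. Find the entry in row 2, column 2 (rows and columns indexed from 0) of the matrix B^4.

Characteristic polynomial: s^3 + 3s^2 - 25s - 75 = (s - 5)(s + 3)(s + 5), so the eigenvalues are -5, -3, 5.
s=-3: eigenvector (1, 0, 0).
s=5: eigenvector (0, -1, -1).
s=-5: eigenvector (0, 2, 1).
P = [[1, 0, 0], [0, -1, 2], [0, -1, 1]], D = diag(-3, 5, -5), P⁻¹ = [[1, 0, 0], [0, 1, -2], [0, 1, -1]].
B⁴ = P·diag(81, 625, 625)·P⁻¹ = [[81, 0, 0], [0, 625, 0], [0, 0, 625]].
The requested entry is 625.

625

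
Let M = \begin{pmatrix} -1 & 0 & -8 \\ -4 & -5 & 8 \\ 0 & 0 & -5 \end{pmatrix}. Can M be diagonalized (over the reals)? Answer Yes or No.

Yes

Characteristic polynomial: p(λ) = λ^3 + 11λ^2 + 35λ + 25 = (λ + 1)(λ + 5)^2.
λ = -5 has algebraic multiplicity 2; rank(M + 5I) = 1, so geometric multiplicity = 2.
Every eigenvalue has geometric = algebraic multiplicity, so M is diagonalizable.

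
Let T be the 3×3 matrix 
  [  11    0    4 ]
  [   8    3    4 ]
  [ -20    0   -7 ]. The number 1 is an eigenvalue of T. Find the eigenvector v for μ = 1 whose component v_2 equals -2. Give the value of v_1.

T − 1I = [[10, 0, 4], [8, 2, 4], [-20, 0, -8]].
Solving (T − 1I)v = 0 gives the eigenspace spanned by (-2, -2, 5).
With v_2 = -2, v = (-2, -2, 5), so v_1 = -2.

-2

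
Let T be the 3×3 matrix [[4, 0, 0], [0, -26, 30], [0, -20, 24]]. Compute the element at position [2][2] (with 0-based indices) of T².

Characteristic polynomial: s^3 - 2s^2 - 32s + 96 = (s - 4)^2(s + 6), so the eigenvalues are -6, 4, 4.
s=-6: eigenvector (0, 3, 2).
s=4: eigenvector (1, 0, 0).
s=4: eigenvector (0, 1, 1).
P = [[0, 1, 0], [3, 0, 1], [2, 0, 1]], D = diag(-6, 4, 4), P⁻¹ = [[0, 1, -1], [1, 0, 0], [0, -2, 3]].
T² = P·diag(36, 16, 16)·P⁻¹ = [[16, 0, 0], [0, 76, -60], [0, 40, -24]].
The requested entry is -24.

-24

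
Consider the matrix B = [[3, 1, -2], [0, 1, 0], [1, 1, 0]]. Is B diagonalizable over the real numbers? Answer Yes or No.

No

Characteristic polynomial: p(s) = s^3 - 4s^2 + 5s - 2 = (s - 2)(s - 1)^2.
s = 1 has algebraic multiplicity 2; rank(B − 1I) = 2, so geometric multiplicity = 1.
Geometric multiplicity < algebraic multiplicity, so B is not diagonalizable.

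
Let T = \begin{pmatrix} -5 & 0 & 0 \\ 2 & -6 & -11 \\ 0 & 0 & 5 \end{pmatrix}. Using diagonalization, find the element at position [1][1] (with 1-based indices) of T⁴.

Characteristic polynomial: λ^3 + 6λ^2 - 25λ - 150 = (λ - 5)(λ + 5)(λ + 6), so the eigenvalues are -6, -5, 5.
λ=-5: eigenvector (1, 2, 0).
λ=-6: eigenvector (0, 1, 0).
λ=5: eigenvector (0, -1, 1).
P = [[1, 0, 0], [2, 1, -1], [0, 0, 1]], D = diag(-5, -6, 5), P⁻¹ = [[1, 0, 0], [-2, 1, 1], [0, 0, 1]].
T⁴ = P·diag(625, 1296, 625)·P⁻¹ = [[625, 0, 0], [-1342, 1296, 671], [0, 0, 625]].
The requested entry is 625.

625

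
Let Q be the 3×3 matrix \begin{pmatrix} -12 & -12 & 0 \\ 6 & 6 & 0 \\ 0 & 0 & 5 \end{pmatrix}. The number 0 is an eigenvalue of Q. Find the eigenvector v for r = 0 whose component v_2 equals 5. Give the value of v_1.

Q = [[-12, -12, 0], [6, 6, 0], [0, 0, 5]].
Solving (Q)v = 0 gives the eigenspace spanned by (-5, 5, 0).
With v_2 = 5, v = (-5, 5, 0), so v_1 = -5.

-5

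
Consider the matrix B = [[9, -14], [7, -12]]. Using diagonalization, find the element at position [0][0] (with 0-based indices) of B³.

Characteristic polynomial: λ^2 + 3λ - 10 = (λ - 2)(λ + 5), so the eigenvalues are -5, 2.
λ=2: eigenvector (-2, -1).
λ=-5: eigenvector (1, 1).
P = [[-2, 1], [-1, 1]], D = diag(2, -5), P⁻¹ = [[-1, 1], [-1, 2]].
B³ = P·diag(8, -125)·P⁻¹ = [[141, -266], [133, -258]].
The requested entry is 141.

141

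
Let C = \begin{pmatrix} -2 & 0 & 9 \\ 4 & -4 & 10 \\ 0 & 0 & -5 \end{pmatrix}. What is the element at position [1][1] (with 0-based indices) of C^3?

Characteristic polynomial: r^3 + 11r^2 + 38r + 40 = (r + 2)(r + 4)(r + 5), so the eigenvalues are -5, -4, -2.
r=-2: eigenvector (1, 2, 0).
r=-5: eigenvector (-3, 2, 1).
r=-4: eigenvector (0, 1, 0).
P = [[1, -3, 0], [2, 2, 1], [0, 1, 0]], D = diag(-2, -5, -4), P⁻¹ = [[1, 0, 3], [0, 0, 1], [-2, 1, -8]].
C³ = P·diag(-8, -125, -64)·P⁻¹ = [[-8, 0, 351], [112, -64, 214], [0, 0, -125]].
The requested entry is -64.

-64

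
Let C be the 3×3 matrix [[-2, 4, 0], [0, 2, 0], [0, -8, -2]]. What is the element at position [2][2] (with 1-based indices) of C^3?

Characteristic polynomial: s^3 + 2s^2 - 4s - 8 = (s - 2)(s + 2)^2, so the eigenvalues are -2, -2, 2.
s=-2: eigenvector (1, 0, -1).
s=2: eigenvector (1, 1, -2).
s=-2: eigenvector (0, 0, 1).
P = [[1, 1, 0], [0, 1, 0], [-1, -2, 1]], D = diag(-2, 2, -2), P⁻¹ = [[1, -1, 0], [0, 1, 0], [1, 1, 1]].
C³ = P·diag(-8, 8, -8)·P⁻¹ = [[-8, 16, 0], [0, 8, 0], [0, -32, -8]].
The requested entry is 8.

8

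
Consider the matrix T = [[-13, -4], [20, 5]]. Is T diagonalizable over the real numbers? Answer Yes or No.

Yes

Characteristic polynomial: p(λ) = λ^2 + 8λ + 15 = (λ + 3)(λ + 5).
All 2 eigenvalues are distinct, so T is diagonalizable.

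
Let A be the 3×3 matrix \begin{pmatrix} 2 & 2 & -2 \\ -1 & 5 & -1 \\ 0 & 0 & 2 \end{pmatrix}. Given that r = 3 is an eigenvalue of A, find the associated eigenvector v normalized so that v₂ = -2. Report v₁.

-4

A − 3I = [[-1, 2, -2], [-1, 2, -1], [0, 0, -1]].
Solving (A − 3I)v = 0 gives the eigenspace spanned by (-4, -2, 0).
With v₂ = -2, v = (-4, -2, 0), so v₁ = -4.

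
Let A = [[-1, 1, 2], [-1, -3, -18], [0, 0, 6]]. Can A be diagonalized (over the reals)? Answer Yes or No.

Characteristic polynomial: p(s) = s^3 - 2s^2 - 20s - 24 = (s - 6)(s + 2)^2.
s = -2 has algebraic multiplicity 2; rank(A + 2I) = 2, so geometric multiplicity = 1.
Geometric multiplicity < algebraic multiplicity, so A is not diagonalizable.

No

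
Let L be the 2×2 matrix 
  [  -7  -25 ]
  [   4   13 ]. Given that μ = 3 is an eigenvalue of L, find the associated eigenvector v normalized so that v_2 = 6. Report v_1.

L − 3I = [[-10, -25], [4, 10]].
Solving (L − 3I)v = 0 gives the eigenspace spanned by (-15, 6).
With v_2 = 6, v = (-15, 6), so v_1 = -15.

-15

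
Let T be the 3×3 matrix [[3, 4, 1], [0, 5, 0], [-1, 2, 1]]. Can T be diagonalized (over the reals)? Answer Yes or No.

No

Characteristic polynomial: p(μ) = μ^3 - 9μ^2 + 24μ - 20 = (μ - 5)(μ - 2)^2.
μ = 2 has algebraic multiplicity 2; rank(T − 2I) = 2, so geometric multiplicity = 1.
Geometric multiplicity < algebraic multiplicity, so T is not diagonalizable.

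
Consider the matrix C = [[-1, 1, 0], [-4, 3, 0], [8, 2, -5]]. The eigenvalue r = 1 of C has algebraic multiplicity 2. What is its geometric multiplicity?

C − 1I = [[-2, 1, 0], [-4, 2, 0], [8, 2, -6]].
This matrix has rank 2, so its null space has dimension 3 − 2 = 1.

1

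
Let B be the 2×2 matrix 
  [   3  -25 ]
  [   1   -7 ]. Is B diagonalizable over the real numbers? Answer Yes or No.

Characteristic polynomial: p(μ) = μ^2 + 4μ + 4 = (μ + 2)^2.
μ = -2 has algebraic multiplicity 2; rank(B + 2I) = 1, so geometric multiplicity = 1.
Geometric multiplicity < algebraic multiplicity, so B is not diagonalizable.

No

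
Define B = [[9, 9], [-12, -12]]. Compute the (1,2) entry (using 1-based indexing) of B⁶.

Characteristic polynomial: μ^2 + 3μ = μ(μ + 3), so the eigenvalues are -3, 0.
μ=-3: eigenvector (-3, 4).
μ=0: eigenvector (-1, 1).
P = [[-3, -1], [4, 1]], D = diag(-3, 0), P⁻¹ = [[1, 1], [-4, -3]].
B⁶ = P·diag(729, 0)·P⁻¹ = [[-2187, -2187], [2916, 2916]].
The requested entry is -2187.

-2187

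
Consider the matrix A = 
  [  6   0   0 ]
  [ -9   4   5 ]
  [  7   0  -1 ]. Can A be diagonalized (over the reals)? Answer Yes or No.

Characteristic polynomial: p(s) = s^3 - 9s^2 + 14s + 24 = (s - 6)(s - 4)(s + 1).
All 3 eigenvalues are distinct, so A is diagonalizable.

Yes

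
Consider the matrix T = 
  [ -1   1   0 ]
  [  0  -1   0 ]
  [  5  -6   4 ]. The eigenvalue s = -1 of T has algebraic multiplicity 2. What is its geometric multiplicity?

T + 1I = [[0, 1, 0], [0, 0, 0], [5, -6, 5]].
This matrix has rank 2, so its null space has dimension 3 − 2 = 1.

1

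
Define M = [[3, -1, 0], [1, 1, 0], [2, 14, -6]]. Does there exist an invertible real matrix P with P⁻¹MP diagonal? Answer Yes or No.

Characteristic polynomial: p(s) = s^3 + 2s^2 - 20s + 24 = (s - 2)^2(s + 6).
s = 2 has algebraic multiplicity 2; rank(M − 2I) = 2, so geometric multiplicity = 1.
Geometric multiplicity < algebraic multiplicity, so M is not diagonalizable.

No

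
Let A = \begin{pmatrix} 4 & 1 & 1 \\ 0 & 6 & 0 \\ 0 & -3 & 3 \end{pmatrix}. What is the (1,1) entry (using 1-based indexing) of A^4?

Characteristic polynomial: λ^3 - 13λ^2 + 54λ - 72 = (λ - 6)(λ - 4)(λ - 3), so the eigenvalues are 3, 4, 6.
λ=3: eigenvector (-1, 0, 1).
λ=6: eigenvector (0, 1, -1).
λ=4: eigenvector (1, 0, 0).
P = [[-1, 0, 1], [0, 1, 0], [1, -1, 0]], D = diag(3, 6, 4), P⁻¹ = [[0, 1, 1], [0, 1, 0], [1, 1, 1]].
A⁴ = P·diag(81, 1296, 256)·P⁻¹ = [[256, 175, 175], [0, 1296, 0], [0, -1215, 81]].
The requested entry is 256.

256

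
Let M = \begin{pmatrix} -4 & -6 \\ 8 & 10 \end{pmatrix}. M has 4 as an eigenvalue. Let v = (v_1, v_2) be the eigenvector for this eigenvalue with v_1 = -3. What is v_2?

4

M − 4I = [[-8, -6], [8, 6]].
Solving (M − 4I)v = 0 gives the eigenspace spanned by (-3, 4).
With v_1 = -3, v = (-3, 4), so v_2 = 4.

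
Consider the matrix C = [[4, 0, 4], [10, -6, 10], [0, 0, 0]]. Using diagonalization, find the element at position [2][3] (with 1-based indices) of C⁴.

Characteristic polynomial: s^3 + 2s^2 - 24s = s(s - 4)(s + 6), so the eigenvalues are -6, 0, 4.
s=4: eigenvector (1, 1, 0).
s=-6: eigenvector (0, 1, 0).
s=0: eigenvector (-1, 0, 1).
P = [[1, 0, -1], [1, 1, 0], [0, 0, 1]], D = diag(4, -6, 0), P⁻¹ = [[1, 0, 1], [-1, 1, -1], [0, 0, 1]].
C⁴ = P·diag(256, 1296, 0)·P⁻¹ = [[256, 0, 256], [-1040, 1296, -1040], [0, 0, 0]].
The requested entry is -1040.

-1040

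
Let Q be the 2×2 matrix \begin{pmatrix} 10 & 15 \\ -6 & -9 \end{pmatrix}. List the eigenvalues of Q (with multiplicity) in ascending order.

Characteristic polynomial: p(r) = r^2 - r = r(r - 1).
Roots (with multiplicity): 0, 1.

0, 1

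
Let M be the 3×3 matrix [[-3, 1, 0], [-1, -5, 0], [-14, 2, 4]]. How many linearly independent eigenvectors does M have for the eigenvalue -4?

M + 4I = [[1, 1, 0], [-1, -1, 0], [-14, 2, 8]].
This matrix has rank 2, so its null space has dimension 3 − 2 = 1.

1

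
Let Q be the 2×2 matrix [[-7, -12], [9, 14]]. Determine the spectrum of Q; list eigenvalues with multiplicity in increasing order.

Characteristic polynomial: p(λ) = λ^2 - 7λ + 10 = (λ - 5)(λ - 2).
Roots (with multiplicity): 2, 5.

2, 5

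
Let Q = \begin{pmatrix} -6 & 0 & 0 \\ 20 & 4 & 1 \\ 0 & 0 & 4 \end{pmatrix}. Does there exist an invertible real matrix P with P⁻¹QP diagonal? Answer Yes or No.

No

Characteristic polynomial: p(r) = r^3 - 2r^2 - 32r + 96 = (r - 4)^2(r + 6).
r = 4 has algebraic multiplicity 2; rank(Q − 4I) = 2, so geometric multiplicity = 1.
Geometric multiplicity < algebraic multiplicity, so Q is not diagonalizable.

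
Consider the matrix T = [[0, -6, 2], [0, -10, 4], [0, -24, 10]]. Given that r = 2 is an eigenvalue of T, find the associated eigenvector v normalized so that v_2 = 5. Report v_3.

T − 2I = [[-2, -6, 2], [0, -12, 4], [0, -24, 8]].
Solving (T − 2I)v = 0 gives the eigenspace spanned by (0, 5, 15).
With v_2 = 5, v = (0, 5, 15), so v_3 = 15.

15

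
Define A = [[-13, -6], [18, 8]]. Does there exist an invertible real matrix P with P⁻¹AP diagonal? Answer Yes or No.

Yes

Characteristic polynomial: p(t) = t^2 + 5t + 4 = (t + 1)(t + 4).
All 2 eigenvalues are distinct, so A is diagonalizable.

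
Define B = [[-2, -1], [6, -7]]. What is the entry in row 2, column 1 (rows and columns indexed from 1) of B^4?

Characteristic polynomial: μ^2 + 9μ + 20 = (μ + 4)(μ + 5), so the eigenvalues are -5, -4.
μ=-5: eigenvector (1, 3).
μ=-4: eigenvector (-1, -2).
P = [[1, -1], [3, -2]], D = diag(-5, -4), P⁻¹ = [[-2, 1], [-3, 1]].
B⁴ = P·diag(625, 256)·P⁻¹ = [[-482, 369], [-2214, 1363]].
The requested entry is -2214.

-2214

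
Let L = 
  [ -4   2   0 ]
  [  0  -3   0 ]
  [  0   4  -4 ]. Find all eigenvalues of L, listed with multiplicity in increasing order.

-4, -4, -3

Characteristic polynomial: p(μ) = μ^3 + 11μ^2 + 40μ + 48 = (μ + 3)(μ + 4)^2.
Roots (with multiplicity): -4, -4, -3.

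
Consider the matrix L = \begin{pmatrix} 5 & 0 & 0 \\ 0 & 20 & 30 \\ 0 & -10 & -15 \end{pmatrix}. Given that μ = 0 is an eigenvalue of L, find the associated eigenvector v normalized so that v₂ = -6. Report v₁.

L = [[5, 0, 0], [0, 20, 30], [0, -10, -15]].
Solving (L)v = 0 gives the eigenspace spanned by (0, -6, 4).
With v₂ = -6, v = (0, -6, 4), so v₁ = 0.

0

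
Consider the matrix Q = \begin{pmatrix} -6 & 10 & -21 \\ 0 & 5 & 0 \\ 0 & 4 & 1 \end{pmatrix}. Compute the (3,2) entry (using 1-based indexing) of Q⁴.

624

Characteristic polynomial: t^3 - 31t + 30 = (t - 5)(t - 1)(t + 6), so the eigenvalues are -6, 1, 5.
t=5: eigenvector (-1, 1, 1).
t=-6: eigenvector (1, 0, 0).
t=1: eigenvector (-3, 0, 1).
P = [[-1, 1, -3], [1, 0, 0], [1, 0, 1]], D = diag(5, -6, 1), P⁻¹ = [[0, 1, 0], [1, -2, 3], [0, -1, 1]].
Q⁴ = P·diag(625, 1296, 1)·P⁻¹ = [[1296, -3214, 3885], [0, 625, 0], [0, 624, 1]].
The requested entry is 624.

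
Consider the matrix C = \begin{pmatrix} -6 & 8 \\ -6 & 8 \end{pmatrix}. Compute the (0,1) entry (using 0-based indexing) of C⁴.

Characteristic polynomial: μ^2 - 2μ = μ(μ - 2), so the eigenvalues are 0, 2.
μ=2: eigenvector (1, 1).
μ=0: eigenvector (-4, -3).
P = [[1, -4], [1, -3]], D = diag(2, 0), P⁻¹ = [[-3, 4], [-1, 1]].
C⁴ = P·diag(16, 0)·P⁻¹ = [[-48, 64], [-48, 64]].
The requested entry is 64.

64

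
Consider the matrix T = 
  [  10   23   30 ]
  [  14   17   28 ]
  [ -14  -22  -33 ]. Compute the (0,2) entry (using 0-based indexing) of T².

Characteristic polynomial: λ^3 + 6λ^2 - 7λ - 60 = (λ - 3)(λ + 4)(λ + 5), so the eigenvalues are -5, -4, 3.
λ=3: eigenvector (1, 1, -1).
λ=-4: eigenvector (-1, -2, 2).
λ=-5: eigenvector (-2, 0, 1).
P = [[1, -1, -2], [1, -2, 0], [-1, 2, 1]], D = diag(3, -4, -5), P⁻¹ = [[2, 3, 4], [1, 1, 2], [0, 1, 1]].
T² = P·diag(9, 16, 25)·P⁻¹ = [[2, -39, -46], [-14, -5, -28], [14, 30, 53]].
The requested entry is -46.

-46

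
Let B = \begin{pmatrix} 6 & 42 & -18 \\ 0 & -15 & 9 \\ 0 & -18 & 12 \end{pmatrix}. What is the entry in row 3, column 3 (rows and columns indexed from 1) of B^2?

-18

Characteristic polynomial: s^3 - 3s^2 - 36s + 108 = (s - 6)(s - 3)(s + 6), so the eigenvalues are -6, 3, 6.
s=6: eigenvector (1, 0, 0).
s=-6: eigenvector (-2, 1, 1).
s=3: eigenvector (-2, 1, 2).
P = [[1, -2, -2], [0, 1, 1], [0, 1, 2]], D = diag(6, -6, 3), P⁻¹ = [[1, 2, 0], [0, 2, -1], [0, -1, 1]].
B² = P·diag(36, 36, 9)·P⁻¹ = [[36, -54, 54], [0, 63, -27], [0, 54, -18]].
The requested entry is -18.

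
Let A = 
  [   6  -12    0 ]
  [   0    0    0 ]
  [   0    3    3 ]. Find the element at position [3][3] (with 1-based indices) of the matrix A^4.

Characteristic polynomial: μ^3 - 9μ^2 + 18μ = μ(μ - 6)(μ - 3), so the eigenvalues are 0, 3, 6.
μ=6: eigenvector (1, 0, 0).
μ=0: eigenvector (2, 1, -1).
μ=3: eigenvector (0, 0, 1).
P = [[1, 2, 0], [0, 1, 0], [0, -1, 1]], D = diag(6, 0, 3), P⁻¹ = [[1, -2, 0], [0, 1, 0], [0, 1, 1]].
A⁴ = P·diag(1296, 0, 81)·P⁻¹ = [[1296, -2592, 0], [0, 0, 0], [0, 81, 81]].
The requested entry is 81.

81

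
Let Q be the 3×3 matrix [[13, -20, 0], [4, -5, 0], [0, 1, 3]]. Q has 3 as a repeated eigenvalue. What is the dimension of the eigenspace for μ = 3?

1

Q − 3I = [[10, -20, 0], [4, -8, 0], [0, 1, 0]].
This matrix has rank 2, so its null space has dimension 3 − 2 = 1.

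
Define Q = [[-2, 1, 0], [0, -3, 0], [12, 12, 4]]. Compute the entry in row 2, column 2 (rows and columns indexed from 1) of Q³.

Characteristic polynomial: λ^3 + λ^2 - 14λ - 24 = (λ - 4)(λ + 2)(λ + 3), so the eigenvalues are -3, -2, 4.
λ=-3: eigenvector (-1, 1, 0).
λ=-2: eigenvector (1, 0, -2).
λ=4: eigenvector (0, 0, 1).
P = [[-1, 1, 0], [1, 0, 0], [0, -2, 1]], D = diag(-3, -2, 4), P⁻¹ = [[0, 1, 0], [1, 1, 0], [2, 2, 1]].
Q³ = P·diag(-27, -8, 64)·P⁻¹ = [[-8, 19, 0], [0, -27, 0], [144, 144, 64]].
The requested entry is -27.

-27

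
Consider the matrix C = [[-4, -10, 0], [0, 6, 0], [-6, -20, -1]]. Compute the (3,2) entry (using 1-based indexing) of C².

-40

Characteristic polynomial: μ^3 - μ^2 - 26μ - 24 = (μ - 6)(μ + 1)(μ + 4), so the eigenvalues are -4, -1, 6.
μ=-4: eigenvector (1, 0, 2).
μ=6: eigenvector (-1, 1, -2).
μ=-1: eigenvector (0, 0, 1).
P = [[1, -1, 0], [0, 1, 0], [2, -2, 1]], D = diag(-4, 6, -1), P⁻¹ = [[1, 1, 0], [0, 1, 0], [-2, 0, 1]].
C² = P·diag(16, 36, 1)·P⁻¹ = [[16, -20, 0], [0, 36, 0], [30, -40, 1]].
The requested entry is -40.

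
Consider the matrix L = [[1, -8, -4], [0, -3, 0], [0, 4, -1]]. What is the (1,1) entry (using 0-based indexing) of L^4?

81

Characteristic polynomial: r^3 + 3r^2 - r - 3 = (r - 1)(r + 1)(r + 3), so the eigenvalues are -3, -1, 1.
r=-1: eigenvector (2, 0, 1).
r=-3: eigenvector (0, 1, -2).
r=1: eigenvector (1, 0, 0).
P = [[2, 0, 1], [0, 1, 0], [1, -2, 0]], D = diag(-1, -3, 1), P⁻¹ = [[0, 2, 1], [0, 1, 0], [1, -4, -2]].
L⁴ = P·diag(1, 81, 1)·P⁻¹ = [[1, 0, 0], [0, 81, 0], [0, -160, 1]].
The requested entry is 81.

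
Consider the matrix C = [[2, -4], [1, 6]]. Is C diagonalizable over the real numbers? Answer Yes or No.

No

Characteristic polynomial: p(r) = r^2 - 8r + 16 = (r - 4)^2.
r = 4 has algebraic multiplicity 2; rank(C − 4I) = 1, so geometric multiplicity = 1.
Geometric multiplicity < algebraic multiplicity, so C is not diagonalizable.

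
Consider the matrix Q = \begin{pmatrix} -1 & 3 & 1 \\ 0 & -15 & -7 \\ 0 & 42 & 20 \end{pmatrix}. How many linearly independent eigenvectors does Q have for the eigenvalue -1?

Q + 1I = [[0, 3, 1], [0, -14, -7], [0, 42, 21]].
This matrix has rank 2, so its null space has dimension 3 − 2 = 1.

1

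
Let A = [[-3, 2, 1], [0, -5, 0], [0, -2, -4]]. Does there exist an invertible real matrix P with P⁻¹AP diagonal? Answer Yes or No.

Characteristic polynomial: p(t) = t^3 + 12t^2 + 47t + 60 = (t + 3)(t + 4)(t + 5).
All 3 eigenvalues are distinct, so A is diagonalizable.

Yes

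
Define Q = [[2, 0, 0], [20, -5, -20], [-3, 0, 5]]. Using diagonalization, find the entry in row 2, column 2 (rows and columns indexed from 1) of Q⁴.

625

Characteristic polynomial: s^3 - 2s^2 - 25s + 50 = (s - 5)(s - 2)(s + 5), so the eigenvalues are -5, 2, 5.
s=2: eigenvector (1, 0, 1).
s=-5: eigenvector (0, 1, 0).
s=5: eigenvector (0, -2, 1).
P = [[1, 0, 0], [0, 1, -2], [1, 0, 1]], D = diag(2, -5, 5), P⁻¹ = [[1, 0, 0], [-2, 1, 2], [-1, 0, 1]].
Q⁴ = P·diag(16, 625, 625)·P⁻¹ = [[16, 0, 0], [0, 625, 0], [-609, 0, 625]].
The requested entry is 625.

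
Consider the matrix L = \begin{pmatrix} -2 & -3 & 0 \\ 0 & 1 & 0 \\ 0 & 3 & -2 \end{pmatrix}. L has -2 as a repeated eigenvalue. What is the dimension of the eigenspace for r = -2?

2

L + 2I = [[0, -3, 0], [0, 3, 0], [0, 3, 0]].
This matrix has rank 1, so its null space has dimension 3 − 1 = 2.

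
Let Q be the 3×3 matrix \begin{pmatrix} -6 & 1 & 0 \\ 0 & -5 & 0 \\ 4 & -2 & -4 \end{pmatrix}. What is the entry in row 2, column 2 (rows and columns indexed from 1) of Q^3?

-125

Characteristic polynomial: λ^3 + 15λ^2 + 74λ + 120 = (λ + 4)(λ + 5)(λ + 6), so the eigenvalues are -6, -5, -4.
λ=-6: eigenvector (1, 0, -2).
λ=-5: eigenvector (1, 1, -2).
λ=-4: eigenvector (0, 0, 1).
P = [[1, 1, 0], [0, 1, 0], [-2, -2, 1]], D = diag(-6, -5, -4), P⁻¹ = [[1, -1, 0], [0, 1, 0], [2, 0, 1]].
Q³ = P·diag(-216, -125, -64)·P⁻¹ = [[-216, 91, 0], [0, -125, 0], [304, -182, -64]].
The requested entry is -125.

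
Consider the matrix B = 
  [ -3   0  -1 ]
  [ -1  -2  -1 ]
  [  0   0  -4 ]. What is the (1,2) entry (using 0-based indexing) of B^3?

Characteristic polynomial: r^3 + 9r^2 + 26r + 24 = (r + 2)(r + 3)(r + 4), so the eigenvalues are -4, -3, -2.
r=-2: eigenvector (0, 1, 0).
r=-4: eigenvector (1, 1, 1).
r=-3: eigenvector (-1, -1, 0).
P = [[0, 1, -1], [1, 1, -1], [0, 1, 0]], D = diag(-2, -4, -3), P⁻¹ = [[-1, 1, 0], [0, 0, 1], [-1, 0, 1]].
B³ = P·diag(-8, -64, -27)·P⁻¹ = [[-27, 0, -37], [-19, -8, -37], [0, 0, -64]].
The requested entry is -37.

-37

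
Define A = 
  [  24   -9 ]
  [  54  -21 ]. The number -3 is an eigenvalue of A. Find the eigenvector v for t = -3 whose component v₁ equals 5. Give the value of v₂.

15

A + 3I = [[27, -9], [54, -18]].
Solving (A + 3I)v = 0 gives the eigenspace spanned by (5, 15).
With v₁ = 5, v = (5, 15), so v₂ = 15.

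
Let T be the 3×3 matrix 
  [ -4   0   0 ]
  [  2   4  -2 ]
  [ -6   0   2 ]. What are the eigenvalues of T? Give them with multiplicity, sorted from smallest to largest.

Characteristic polynomial: p(s) = s^3 - 2s^2 - 16s + 32 = (s - 4)(s - 2)(s + 4).
Roots (with multiplicity): -4, 2, 4.

-4, 2, 4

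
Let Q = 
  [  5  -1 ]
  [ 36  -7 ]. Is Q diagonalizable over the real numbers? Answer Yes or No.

No

Characteristic polynomial: p(μ) = μ^2 + 2μ + 1 = (μ + 1)^2.
μ = -1 has algebraic multiplicity 2; rank(Q + 1I) = 1, so geometric multiplicity = 1.
Geometric multiplicity < algebraic multiplicity, so Q is not diagonalizable.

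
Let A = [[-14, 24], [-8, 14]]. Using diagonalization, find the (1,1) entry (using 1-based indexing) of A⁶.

Characteristic polynomial: μ^2 - 4 = (μ - 2)(μ + 2), so the eigenvalues are -2, 2.
μ=-2: eigenvector (2, 1).
μ=2: eigenvector (-3, -2).
P = [[2, -3], [1, -2]], D = diag(-2, 2), P⁻¹ = [[2, -3], [1, -2]].
A⁶ = P·diag(64, 64)·P⁻¹ = [[64, 0], [0, 64]].
The requested entry is 64.

64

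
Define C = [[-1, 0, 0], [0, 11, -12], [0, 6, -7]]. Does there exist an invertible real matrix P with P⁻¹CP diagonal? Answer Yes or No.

Characteristic polynomial: p(μ) = μ^3 - 3μ^2 - 9μ - 5 = (μ - 5)(μ + 1)^2.
μ = -1 has algebraic multiplicity 2; rank(C + 1I) = 1, so geometric multiplicity = 2.
Every eigenvalue has geometric = algebraic multiplicity, so C is diagonalizable.

Yes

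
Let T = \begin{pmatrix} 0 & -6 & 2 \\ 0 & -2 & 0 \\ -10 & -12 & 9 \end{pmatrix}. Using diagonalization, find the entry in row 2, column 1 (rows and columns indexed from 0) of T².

Characteristic polynomial: s^3 - 7s^2 + 2s + 40 = (s - 5)(s - 4)(s + 2), so the eigenvalues are -2, 4, 5.
s=4: eigenvector (1, 0, 2).
s=-2: eigenvector (1, 1, 2).
s=5: eigenvector (2, 0, 5).
P = [[1, 1, 2], [0, 1, 0], [2, 2, 5]], D = diag(4, -2, 5), P⁻¹ = [[5, -1, -2], [0, 1, 0], [-2, 0, 1]].
T² = P·diag(16, 4, 25)·P⁻¹ = [[-20, -12, 18], [0, 4, 0], [-90, -24, 61]].
The requested entry is -24.

-24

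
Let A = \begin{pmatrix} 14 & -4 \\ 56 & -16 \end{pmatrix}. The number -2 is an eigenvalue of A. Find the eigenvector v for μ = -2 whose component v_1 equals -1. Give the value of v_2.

-4

A + 2I = [[16, -4], [56, -14]].
Solving (A + 2I)v = 0 gives the eigenspace spanned by (-1, -4).
With v_1 = -1, v = (-1, -4), so v_2 = -4.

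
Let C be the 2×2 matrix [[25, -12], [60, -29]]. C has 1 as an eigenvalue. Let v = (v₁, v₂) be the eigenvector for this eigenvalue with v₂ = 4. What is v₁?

C − 1I = [[24, -12], [60, -30]].
Solving (C − 1I)v = 0 gives the eigenspace spanned by (2, 4).
With v₂ = 4, v = (2, 4), so v₁ = 2.

2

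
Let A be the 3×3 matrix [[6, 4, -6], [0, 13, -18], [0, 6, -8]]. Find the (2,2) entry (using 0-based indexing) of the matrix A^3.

-188

Characteristic polynomial: μ^3 - 11μ^2 + 34μ - 24 = (μ - 6)(μ - 4)(μ - 1), so the eigenvalues are 1, 4, 6.
μ=1: eigenvector (0, -3, -2).
μ=4: eigenvector (1, -2, -1).
μ=6: eigenvector (1, 0, 0).
P = [[0, 1, 1], [-3, -2, 0], [-2, -1, 0]], D = diag(1, 4, 6), P⁻¹ = [[0, 1, -2], [0, -2, 3], [1, 2, -3]].
A³ = P·diag(1, 64, 216)·P⁻¹ = [[216, 304, -456], [0, 253, -378], [0, 126, -188]].
The requested entry is -188.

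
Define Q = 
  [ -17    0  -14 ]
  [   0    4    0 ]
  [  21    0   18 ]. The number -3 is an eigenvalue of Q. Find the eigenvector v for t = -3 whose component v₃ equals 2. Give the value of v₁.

Q + 3I = [[-14, 0, -14], [0, 7, 0], [21, 0, 21]].
Solving (Q + 3I)v = 0 gives the eigenspace spanned by (-2, 0, 2).
With v₃ = 2, v = (-2, 0, 2), so v₁ = -2.

-2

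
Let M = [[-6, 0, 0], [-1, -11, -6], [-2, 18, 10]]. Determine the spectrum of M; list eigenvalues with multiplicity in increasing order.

-6, -2, 1

Characteristic polynomial: p(t) = t^3 + 7t^2 + 4t - 12 = (t - 1)(t + 2)(t + 6).
Roots (with multiplicity): -6, -2, 1.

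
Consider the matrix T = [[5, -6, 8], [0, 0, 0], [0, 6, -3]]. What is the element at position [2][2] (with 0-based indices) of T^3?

Characteristic polynomial: s^3 - 2s^2 - 15s = s(s - 5)(s + 3), so the eigenvalues are -3, 0, 5.
s=5: eigenvector (1, 0, 0).
s=0: eigenvector (-2, 1, 2).
s=-3: eigenvector (-1, 0, 1).
P = [[1, -2, -1], [0, 1, 0], [0, 2, 1]], D = diag(5, 0, -3), P⁻¹ = [[1, 0, 1], [0, 1, 0], [0, -2, 1]].
T³ = P·diag(125, 0, -27)·P⁻¹ = [[125, -54, 152], [0, 0, 0], [0, 54, -27]].
The requested entry is -27.

-27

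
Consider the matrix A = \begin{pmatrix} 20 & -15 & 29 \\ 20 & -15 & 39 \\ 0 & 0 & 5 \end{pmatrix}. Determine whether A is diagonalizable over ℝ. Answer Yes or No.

Characteristic polynomial: p(r) = r^3 - 10r^2 + 25r = r(r - 5)^2.
r = 5 has algebraic multiplicity 2; rank(A − 5I) = 2, so geometric multiplicity = 1.
Geometric multiplicity < algebraic multiplicity, so A is not diagonalizable.

No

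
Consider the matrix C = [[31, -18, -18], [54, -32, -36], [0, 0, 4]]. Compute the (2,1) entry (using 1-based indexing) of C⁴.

-2214

Characteristic polynomial: s^3 - 3s^2 - 24s + 80 = (s - 4)^2(s + 5), so the eigenvalues are -5, 4, 4.
s=-5: eigenvector (1, 2, 0).
s=4: eigenvector (-2, -3, 0).
s=4: eigenvector (2, 2, 1).
P = [[1, -2, 2], [2, -3, 2], [0, 0, 1]], D = diag(-5, 4, 4), P⁻¹ = [[-3, 2, 2], [-2, 1, 2], [0, 0, 1]].
C⁴ = P·diag(625, 256, 256)·P⁻¹ = [[-851, 738, 738], [-2214, 1732, 1476], [0, 0, 256]].
The requested entry is -2214.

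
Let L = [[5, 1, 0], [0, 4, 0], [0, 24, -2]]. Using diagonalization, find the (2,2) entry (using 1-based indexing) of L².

16

Characteristic polynomial: r^3 - 7r^2 + 2r + 40 = (r - 5)(r - 4)(r + 2), so the eigenvalues are -2, 4, 5.
r=5: eigenvector (1, 0, 0).
r=4: eigenvector (-1, 1, 4).
r=-2: eigenvector (0, 0, 1).
P = [[1, -1, 0], [0, 1, 0], [0, 4, 1]], D = diag(5, 4, -2), P⁻¹ = [[1, 1, 0], [0, 1, 0], [0, -4, 1]].
L² = P·diag(25, 16, 4)·P⁻¹ = [[25, 9, 0], [0, 16, 0], [0, 48, 4]].
The requested entry is 16.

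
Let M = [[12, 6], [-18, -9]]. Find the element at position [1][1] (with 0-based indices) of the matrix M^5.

Characteristic polynomial: t^2 - 3t = t(t - 3), so the eigenvalues are 0, 3.
t=3: eigenvector (2, -3).
t=0: eigenvector (1, -2).
P = [[2, 1], [-3, -2]], D = diag(3, 0), P⁻¹ = [[2, 1], [-3, -2]].
M⁵ = P·diag(243, 0)·P⁻¹ = [[972, 486], [-1458, -729]].
The requested entry is -729.

-729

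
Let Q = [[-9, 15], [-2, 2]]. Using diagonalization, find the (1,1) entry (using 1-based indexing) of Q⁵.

-4929

Characteristic polynomial: s^2 + 7s + 12 = (s + 3)(s + 4), so the eigenvalues are -4, -3.
s=-4: eigenvector (-3, -1).
s=-3: eigenvector (5, 2).
P = [[-3, 5], [-1, 2]], D = diag(-4, -3), P⁻¹ = [[-2, 5], [-1, 3]].
Q⁵ = P·diag(-1024, -243)·P⁻¹ = [[-4929, 11715], [-1562, 3662]].
The requested entry is -4929.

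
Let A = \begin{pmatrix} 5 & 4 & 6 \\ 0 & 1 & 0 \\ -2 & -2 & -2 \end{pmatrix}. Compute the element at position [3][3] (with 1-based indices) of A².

Characteristic polynomial: μ^3 - 4μ^2 + 5μ - 2 = (μ - 2)(μ - 1)^2, so the eigenvalues are 1, 1, 2.
μ=1: eigenvector (-3, 0, 2).
μ=1: eigenvector (-1, 1, 0).
μ=2: eigenvector (-2, 0, 1).
P = [[-3, -1, -2], [0, 1, 0], [2, 0, 1]], D = diag(1, 1, 2), P⁻¹ = [[1, 1, 2], [0, 1, 0], [-2, -2, -3]].
A² = P·diag(1, 1, 4)·P⁻¹ = [[13, 12, 18], [0, 1, 0], [-6, -6, -8]].
The requested entry is -8.

-8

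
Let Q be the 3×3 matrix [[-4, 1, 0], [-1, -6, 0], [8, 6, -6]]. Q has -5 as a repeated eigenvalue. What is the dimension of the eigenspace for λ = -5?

1

Q + 5I = [[1, 1, 0], [-1, -1, 0], [8, 6, -1]].
This matrix has rank 2, so its null space has dimension 3 − 2 = 1.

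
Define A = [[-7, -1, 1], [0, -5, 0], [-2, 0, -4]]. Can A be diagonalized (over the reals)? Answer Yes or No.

Characteristic polynomial: p(s) = s^3 + 16s^2 + 85s + 150 = (s + 5)^2(s + 6).
s = -5 has algebraic multiplicity 2; rank(A + 5I) = 2, so geometric multiplicity = 1.
Geometric multiplicity < algebraic multiplicity, so A is not diagonalizable.

No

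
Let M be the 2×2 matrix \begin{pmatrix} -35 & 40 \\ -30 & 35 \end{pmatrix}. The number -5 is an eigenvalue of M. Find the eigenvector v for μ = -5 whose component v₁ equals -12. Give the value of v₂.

M + 5I = [[-30, 40], [-30, 40]].
Solving (M + 5I)v = 0 gives the eigenspace spanned by (-12, -9).
With v₁ = -12, v = (-12, -9), so v₂ = -9.

-9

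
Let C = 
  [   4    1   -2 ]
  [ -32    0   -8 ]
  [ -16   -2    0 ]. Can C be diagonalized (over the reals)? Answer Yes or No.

No

Characteristic polynomial: p(r) = r^3 - 4r^2 - 16r + 64 = (r - 4)^2(r + 4).
r = 4 has algebraic multiplicity 2; rank(C − 4I) = 2, so geometric multiplicity = 1.
Geometric multiplicity < algebraic multiplicity, so C is not diagonalizable.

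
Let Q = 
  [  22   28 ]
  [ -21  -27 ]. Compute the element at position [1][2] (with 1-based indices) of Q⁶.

Characteristic polynomial: s^2 + 5s - 6 = (s - 1)(s + 6), so the eigenvalues are -6, 1.
s=-6: eigenvector (-1, 1).
s=1: eigenvector (4, -3).
P = [[-1, 4], [1, -3]], D = diag(-6, 1), P⁻¹ = [[3, 4], [1, 1]].
Q⁶ = P·diag(46656, 1)·P⁻¹ = [[-139964, -186620], [139965, 186621]].
The requested entry is -186620.

-186620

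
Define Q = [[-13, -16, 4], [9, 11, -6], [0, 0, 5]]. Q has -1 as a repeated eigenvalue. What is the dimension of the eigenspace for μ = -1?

1

Q + 1I = [[-12, -16, 4], [9, 12, -6], [0, 0, 6]].
This matrix has rank 2, so its null space has dimension 3 − 2 = 1.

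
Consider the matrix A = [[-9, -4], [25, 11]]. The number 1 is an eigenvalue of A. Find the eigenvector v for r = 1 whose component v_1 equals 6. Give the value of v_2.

-15

A − 1I = [[-10, -4], [25, 10]].
Solving (A − 1I)v = 0 gives the eigenspace spanned by (6, -15).
With v_1 = 6, v = (6, -15), so v_2 = -15.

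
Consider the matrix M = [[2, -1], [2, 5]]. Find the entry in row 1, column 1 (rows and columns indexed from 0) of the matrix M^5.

1805

Characteristic polynomial: s^2 - 7s + 12 = (s - 4)(s - 3), so the eigenvalues are 3, 4.
s=4: eigenvector (1, -2).
s=3: eigenvector (1, -1).
P = [[1, 1], [-2, -1]], D = diag(4, 3), P⁻¹ = [[-1, -1], [2, 1]].
M⁵ = P·diag(1024, 243)·P⁻¹ = [[-538, -781], [1562, 1805]].
The requested entry is 1805.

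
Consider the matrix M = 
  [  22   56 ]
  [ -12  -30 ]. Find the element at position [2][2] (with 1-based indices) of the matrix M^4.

8976

Characteristic polynomial: t^2 + 8t + 12 = (t + 2)(t + 6), so the eigenvalues are -6, -2.
t=-2: eigenvector (7, -3).
t=-6: eigenvector (-2, 1).
P = [[7, -2], [-3, 1]], D = diag(-2, -6), P⁻¹ = [[1, 2], [3, 7]].
M⁴ = P·diag(16, 1296)·P⁻¹ = [[-7664, -17920], [3840, 8976]].
The requested entry is 8976.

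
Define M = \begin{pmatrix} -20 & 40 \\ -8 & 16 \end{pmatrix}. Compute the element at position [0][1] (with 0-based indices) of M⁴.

Characteristic polynomial: s^2 + 4s = s(s + 4), so the eigenvalues are -4, 0.
s=-4: eigenvector (-5, -2).
s=0: eigenvector (-2, -1).
P = [[-5, -2], [-2, -1]], D = diag(-4, 0), P⁻¹ = [[-1, 2], [2, -5]].
M⁴ = P·diag(256, 0)·P⁻¹ = [[1280, -2560], [512, -1024]].
The requested entry is -2560.

-2560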